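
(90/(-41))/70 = -9/287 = -0.03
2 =2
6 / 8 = 0.75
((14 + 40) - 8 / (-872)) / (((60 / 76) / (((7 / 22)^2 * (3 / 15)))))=5480797 / 3956700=1.39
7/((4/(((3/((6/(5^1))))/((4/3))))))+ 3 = 201/32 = 6.28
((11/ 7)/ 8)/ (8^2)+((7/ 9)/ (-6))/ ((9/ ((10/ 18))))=-38663/ 7838208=-0.00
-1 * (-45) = 45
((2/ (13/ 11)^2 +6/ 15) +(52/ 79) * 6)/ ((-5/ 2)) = -771864/ 333775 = -2.31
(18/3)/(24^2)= 0.01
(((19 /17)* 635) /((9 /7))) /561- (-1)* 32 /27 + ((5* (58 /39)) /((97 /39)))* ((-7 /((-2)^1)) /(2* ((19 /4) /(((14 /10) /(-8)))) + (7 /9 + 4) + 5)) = 5016772291 /2593949556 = 1.93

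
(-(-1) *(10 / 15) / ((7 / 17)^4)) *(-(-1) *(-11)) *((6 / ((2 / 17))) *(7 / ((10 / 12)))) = -187421124 / 1715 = -109283.45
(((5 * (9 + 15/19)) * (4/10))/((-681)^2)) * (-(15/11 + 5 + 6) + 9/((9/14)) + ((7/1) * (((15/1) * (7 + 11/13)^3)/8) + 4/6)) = 57015533188/212946529653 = 0.27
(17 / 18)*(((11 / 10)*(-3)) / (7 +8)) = -187 / 900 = -0.21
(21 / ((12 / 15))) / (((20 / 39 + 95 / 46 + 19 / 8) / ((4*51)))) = 38427480 / 35543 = 1081.15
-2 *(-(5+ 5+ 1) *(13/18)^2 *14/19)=13013/1539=8.46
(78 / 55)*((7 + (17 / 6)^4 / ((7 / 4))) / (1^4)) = 1292161 / 20790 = 62.15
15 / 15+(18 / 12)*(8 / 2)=7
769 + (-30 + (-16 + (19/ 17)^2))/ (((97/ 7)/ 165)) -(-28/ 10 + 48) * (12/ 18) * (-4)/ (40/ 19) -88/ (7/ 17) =1172688364/ 14717325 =79.68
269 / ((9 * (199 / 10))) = 2690 / 1791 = 1.50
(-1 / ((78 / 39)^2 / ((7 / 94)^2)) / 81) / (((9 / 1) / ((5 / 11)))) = -245 / 283423536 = -0.00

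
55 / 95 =11 / 19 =0.58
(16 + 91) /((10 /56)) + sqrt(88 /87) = 2 * sqrt(1914) /87 + 2996 /5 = 600.21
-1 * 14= -14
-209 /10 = -20.90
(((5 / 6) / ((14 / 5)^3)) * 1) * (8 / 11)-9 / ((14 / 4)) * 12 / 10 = -346147 / 113190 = -3.06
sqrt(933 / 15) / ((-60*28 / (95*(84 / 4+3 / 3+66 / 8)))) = -2299*sqrt(1555) / 6720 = -13.49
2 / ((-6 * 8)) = -1 / 24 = -0.04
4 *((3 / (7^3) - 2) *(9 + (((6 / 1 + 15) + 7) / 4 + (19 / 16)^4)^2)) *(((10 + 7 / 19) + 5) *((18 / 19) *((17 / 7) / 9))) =-2809.89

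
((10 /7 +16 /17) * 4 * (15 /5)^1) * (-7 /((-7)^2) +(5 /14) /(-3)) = -7.45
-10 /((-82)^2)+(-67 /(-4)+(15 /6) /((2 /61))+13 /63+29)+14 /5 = 132383899 /1059030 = 125.00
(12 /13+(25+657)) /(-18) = -4439 /117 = -37.94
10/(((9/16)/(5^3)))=20000/9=2222.22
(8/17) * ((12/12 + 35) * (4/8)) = 144/17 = 8.47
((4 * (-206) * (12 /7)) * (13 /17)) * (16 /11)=-2056704 /1309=-1571.20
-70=-70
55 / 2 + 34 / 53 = 2983 / 106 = 28.14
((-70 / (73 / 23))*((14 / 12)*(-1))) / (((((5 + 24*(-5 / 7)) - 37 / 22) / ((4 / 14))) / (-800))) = 198352000 / 466251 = 425.42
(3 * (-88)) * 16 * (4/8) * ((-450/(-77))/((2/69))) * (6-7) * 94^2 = 26338348800/7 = 3762621257.14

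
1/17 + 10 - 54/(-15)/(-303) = 86253/8585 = 10.05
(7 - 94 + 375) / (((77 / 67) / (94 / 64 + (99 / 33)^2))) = 2623.44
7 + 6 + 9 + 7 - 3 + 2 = 28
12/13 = 0.92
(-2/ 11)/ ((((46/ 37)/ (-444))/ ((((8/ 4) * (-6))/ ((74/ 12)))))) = -31968/ 253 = -126.36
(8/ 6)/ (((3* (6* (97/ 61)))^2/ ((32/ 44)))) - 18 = -452674858/ 25150257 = -18.00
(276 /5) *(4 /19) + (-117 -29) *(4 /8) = -5831 /95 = -61.38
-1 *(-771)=771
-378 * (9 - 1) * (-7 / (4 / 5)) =26460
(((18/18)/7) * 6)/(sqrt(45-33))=0.25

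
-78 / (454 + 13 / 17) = -442 / 2577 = -0.17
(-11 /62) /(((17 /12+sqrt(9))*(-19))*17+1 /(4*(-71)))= 2343 /18839506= 0.00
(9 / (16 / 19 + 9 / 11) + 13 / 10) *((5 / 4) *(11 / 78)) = 1.18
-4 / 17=-0.24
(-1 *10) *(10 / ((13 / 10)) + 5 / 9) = -9650 / 117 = -82.48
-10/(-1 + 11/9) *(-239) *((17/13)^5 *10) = 152705620350/371293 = 411280.63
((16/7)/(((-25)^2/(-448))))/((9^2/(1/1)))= -1024/50625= -0.02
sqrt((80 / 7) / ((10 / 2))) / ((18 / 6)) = 4* sqrt(7) / 21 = 0.50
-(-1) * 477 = 477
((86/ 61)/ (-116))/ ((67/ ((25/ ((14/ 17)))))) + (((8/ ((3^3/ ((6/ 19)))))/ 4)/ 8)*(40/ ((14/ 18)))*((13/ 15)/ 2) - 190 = -35929629803/ 189162708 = -189.94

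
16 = 16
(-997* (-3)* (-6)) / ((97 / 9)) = -161514 / 97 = -1665.09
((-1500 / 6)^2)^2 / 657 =3906250000 / 657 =5945586.00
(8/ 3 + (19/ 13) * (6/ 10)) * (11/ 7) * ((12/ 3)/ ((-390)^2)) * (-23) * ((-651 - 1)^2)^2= -31592860619085568/ 51904125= -608677260.60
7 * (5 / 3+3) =98 / 3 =32.67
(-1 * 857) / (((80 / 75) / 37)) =-475635 / 16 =-29727.19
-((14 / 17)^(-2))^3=-3.21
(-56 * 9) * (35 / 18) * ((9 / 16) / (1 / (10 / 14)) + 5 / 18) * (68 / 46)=-984.48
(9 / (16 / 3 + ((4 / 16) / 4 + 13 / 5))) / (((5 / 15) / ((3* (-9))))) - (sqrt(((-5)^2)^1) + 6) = -196069 / 1919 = -102.17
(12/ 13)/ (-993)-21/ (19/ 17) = -1536247/ 81757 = -18.79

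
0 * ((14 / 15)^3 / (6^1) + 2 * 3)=0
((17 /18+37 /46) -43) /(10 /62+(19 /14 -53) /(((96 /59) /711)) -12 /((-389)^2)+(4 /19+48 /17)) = 5796267850350656 /3170377090982956095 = 0.00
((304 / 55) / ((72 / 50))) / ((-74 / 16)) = -0.83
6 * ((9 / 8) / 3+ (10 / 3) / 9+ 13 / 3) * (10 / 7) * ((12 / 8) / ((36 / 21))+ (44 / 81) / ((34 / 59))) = 109826155 / 1388016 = 79.12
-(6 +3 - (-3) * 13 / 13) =-12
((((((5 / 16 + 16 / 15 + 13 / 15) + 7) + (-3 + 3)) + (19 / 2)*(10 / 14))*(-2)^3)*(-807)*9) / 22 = 65204793 / 1540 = 42340.77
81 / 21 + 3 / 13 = 372 / 91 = 4.09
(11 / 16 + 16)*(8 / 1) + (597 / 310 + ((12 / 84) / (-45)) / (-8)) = 2115899 / 15624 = 135.43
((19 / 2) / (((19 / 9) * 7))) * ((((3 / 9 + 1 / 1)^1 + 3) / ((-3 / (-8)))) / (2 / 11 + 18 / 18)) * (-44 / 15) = -1936 / 105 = -18.44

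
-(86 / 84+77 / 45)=-1723 / 630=-2.73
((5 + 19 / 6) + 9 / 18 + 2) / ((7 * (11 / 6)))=64 / 77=0.83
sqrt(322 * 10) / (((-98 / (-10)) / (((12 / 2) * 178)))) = 10680 * sqrt(805) / 49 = 6184.05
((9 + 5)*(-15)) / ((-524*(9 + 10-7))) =35 / 1048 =0.03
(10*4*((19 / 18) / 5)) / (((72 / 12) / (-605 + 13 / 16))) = -183673 / 216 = -850.34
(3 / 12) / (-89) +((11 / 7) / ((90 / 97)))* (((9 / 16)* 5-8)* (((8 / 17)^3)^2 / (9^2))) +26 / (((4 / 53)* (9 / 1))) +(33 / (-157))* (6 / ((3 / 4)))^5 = -235766928870232998529 / 34422210122072220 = -6849.27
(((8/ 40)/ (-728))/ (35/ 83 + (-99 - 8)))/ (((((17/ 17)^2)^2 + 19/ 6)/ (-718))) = -89391/ 201246500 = -0.00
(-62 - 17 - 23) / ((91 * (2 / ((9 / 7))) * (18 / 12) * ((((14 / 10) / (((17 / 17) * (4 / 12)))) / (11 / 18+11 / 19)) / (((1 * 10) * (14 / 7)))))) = -691900 / 254163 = -2.72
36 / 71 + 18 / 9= 178 / 71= 2.51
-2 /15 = -0.13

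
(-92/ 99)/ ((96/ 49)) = -1127/ 2376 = -0.47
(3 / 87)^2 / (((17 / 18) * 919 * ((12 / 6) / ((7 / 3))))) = 21 / 13138943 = 0.00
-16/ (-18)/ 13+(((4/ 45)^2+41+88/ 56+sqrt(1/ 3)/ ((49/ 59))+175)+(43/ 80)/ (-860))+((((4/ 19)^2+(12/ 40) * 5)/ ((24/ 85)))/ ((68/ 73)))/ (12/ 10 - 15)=59 * sqrt(3)/ 147+10635415075057/ 48961130400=217.92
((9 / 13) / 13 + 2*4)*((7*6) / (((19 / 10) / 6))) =3429720 / 3211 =1068.12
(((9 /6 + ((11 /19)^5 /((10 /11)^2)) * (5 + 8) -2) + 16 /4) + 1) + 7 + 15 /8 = 7130231271 /495219800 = 14.40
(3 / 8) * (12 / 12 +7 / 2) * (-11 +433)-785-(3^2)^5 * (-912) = 430820921 / 8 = 53852615.12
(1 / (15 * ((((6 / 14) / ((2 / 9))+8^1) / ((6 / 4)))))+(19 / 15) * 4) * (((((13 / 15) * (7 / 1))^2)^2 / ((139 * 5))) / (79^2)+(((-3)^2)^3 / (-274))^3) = -180094423310234751738787 / 1883613380404430475000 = -95.61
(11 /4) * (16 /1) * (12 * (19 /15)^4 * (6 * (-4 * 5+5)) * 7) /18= -160555472 /3375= -47571.99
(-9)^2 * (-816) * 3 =-198288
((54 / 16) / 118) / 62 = 27 / 58528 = 0.00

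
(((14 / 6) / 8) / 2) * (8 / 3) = 0.39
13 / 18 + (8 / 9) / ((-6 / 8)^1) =-25 / 54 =-0.46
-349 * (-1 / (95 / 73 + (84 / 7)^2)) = 2.40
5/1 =5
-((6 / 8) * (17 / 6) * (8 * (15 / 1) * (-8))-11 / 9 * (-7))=18283 / 9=2031.44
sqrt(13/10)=sqrt(130)/10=1.14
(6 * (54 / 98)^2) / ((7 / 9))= 39366 / 16807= 2.34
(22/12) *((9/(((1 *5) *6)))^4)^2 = 24057/200000000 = 0.00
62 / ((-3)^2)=62 / 9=6.89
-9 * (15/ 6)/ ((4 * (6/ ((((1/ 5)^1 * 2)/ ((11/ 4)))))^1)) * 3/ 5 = -9/ 110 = -0.08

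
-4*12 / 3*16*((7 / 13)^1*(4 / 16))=-448 / 13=-34.46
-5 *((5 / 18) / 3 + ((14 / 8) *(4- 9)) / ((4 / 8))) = 2350 / 27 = 87.04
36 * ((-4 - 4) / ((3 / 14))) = -1344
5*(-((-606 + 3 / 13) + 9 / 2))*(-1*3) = -234495 / 26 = -9019.04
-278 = -278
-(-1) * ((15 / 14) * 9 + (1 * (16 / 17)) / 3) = 7109 / 714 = 9.96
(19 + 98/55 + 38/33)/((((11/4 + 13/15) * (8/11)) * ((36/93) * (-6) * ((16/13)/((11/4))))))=-73931/9216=-8.02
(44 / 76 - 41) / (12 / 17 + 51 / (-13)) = 56576 / 4503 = 12.56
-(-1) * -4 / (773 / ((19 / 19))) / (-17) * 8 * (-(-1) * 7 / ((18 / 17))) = 112 / 6957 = 0.02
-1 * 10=-10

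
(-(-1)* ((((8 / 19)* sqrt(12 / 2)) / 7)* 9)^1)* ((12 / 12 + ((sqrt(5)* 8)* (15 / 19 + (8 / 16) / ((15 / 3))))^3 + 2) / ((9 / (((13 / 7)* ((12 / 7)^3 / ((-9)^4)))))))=6656* sqrt(6) / 25865973 + 2056143405056* sqrt(30) / 13306103160525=0.85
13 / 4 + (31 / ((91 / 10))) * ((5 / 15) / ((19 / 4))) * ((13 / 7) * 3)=17063 / 3724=4.58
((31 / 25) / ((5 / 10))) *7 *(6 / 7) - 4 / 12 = 1091 / 75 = 14.55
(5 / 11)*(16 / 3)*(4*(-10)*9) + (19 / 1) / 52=-498991 / 572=-872.36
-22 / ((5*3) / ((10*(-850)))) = 37400 / 3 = 12466.67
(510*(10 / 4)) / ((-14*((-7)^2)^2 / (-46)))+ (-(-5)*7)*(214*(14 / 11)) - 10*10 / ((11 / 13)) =1740855495 / 184877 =9416.29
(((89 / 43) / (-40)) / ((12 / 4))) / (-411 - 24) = 89 / 2244600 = 0.00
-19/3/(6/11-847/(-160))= -33440/30831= -1.08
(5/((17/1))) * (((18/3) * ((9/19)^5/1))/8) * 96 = 21257640/42093683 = 0.51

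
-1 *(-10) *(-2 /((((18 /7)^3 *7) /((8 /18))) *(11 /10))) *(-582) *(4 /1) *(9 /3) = 3802400 /8019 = 474.17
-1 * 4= -4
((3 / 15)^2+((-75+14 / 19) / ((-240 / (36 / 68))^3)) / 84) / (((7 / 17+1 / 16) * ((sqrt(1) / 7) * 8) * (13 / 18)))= 9446279361 / 92445184000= 0.10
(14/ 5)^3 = 21.95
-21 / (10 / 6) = -63 / 5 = -12.60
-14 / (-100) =7 / 50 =0.14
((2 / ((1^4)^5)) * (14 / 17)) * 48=1344 / 17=79.06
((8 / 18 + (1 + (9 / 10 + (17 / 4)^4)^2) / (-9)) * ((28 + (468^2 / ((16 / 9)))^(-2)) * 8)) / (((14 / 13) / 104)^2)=-74524399211654774286421 / 2999878156800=-24842475366.12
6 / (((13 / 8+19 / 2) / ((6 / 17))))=288 / 1513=0.19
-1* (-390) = 390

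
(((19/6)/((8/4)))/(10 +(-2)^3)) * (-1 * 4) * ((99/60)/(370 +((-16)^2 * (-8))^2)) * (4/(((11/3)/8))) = -0.00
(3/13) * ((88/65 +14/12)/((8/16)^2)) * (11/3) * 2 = 43252/2535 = 17.06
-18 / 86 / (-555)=3 / 7955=0.00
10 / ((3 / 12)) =40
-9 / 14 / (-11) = 9 / 154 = 0.06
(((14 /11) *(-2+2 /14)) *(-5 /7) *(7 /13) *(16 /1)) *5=800 /11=72.73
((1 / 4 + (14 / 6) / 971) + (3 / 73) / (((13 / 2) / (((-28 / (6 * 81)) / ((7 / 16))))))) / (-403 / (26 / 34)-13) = -75108667 / 161221965840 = -0.00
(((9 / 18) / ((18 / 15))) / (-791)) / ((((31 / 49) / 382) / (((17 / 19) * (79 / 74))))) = -8977955 / 29551308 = -0.30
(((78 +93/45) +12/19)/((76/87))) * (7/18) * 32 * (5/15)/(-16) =-4668797/194940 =-23.95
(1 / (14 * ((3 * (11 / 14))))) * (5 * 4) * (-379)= -7580 / 33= -229.70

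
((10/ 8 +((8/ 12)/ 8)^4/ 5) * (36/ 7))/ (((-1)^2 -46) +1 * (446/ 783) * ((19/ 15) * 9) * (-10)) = -3758429/ 64272320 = -0.06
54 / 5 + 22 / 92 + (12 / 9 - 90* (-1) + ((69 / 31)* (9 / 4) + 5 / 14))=107.74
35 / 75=7 / 15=0.47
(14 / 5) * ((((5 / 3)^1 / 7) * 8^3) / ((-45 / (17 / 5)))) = -17408 / 675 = -25.79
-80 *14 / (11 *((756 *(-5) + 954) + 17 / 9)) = 1440 / 39941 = 0.04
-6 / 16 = -3 / 8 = -0.38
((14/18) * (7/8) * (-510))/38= -4165/456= -9.13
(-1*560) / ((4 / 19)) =-2660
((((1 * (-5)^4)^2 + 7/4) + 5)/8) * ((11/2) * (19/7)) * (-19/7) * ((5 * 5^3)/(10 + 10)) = -775599339625/12544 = -61830304.50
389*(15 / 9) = 1945 / 3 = 648.33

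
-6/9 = -2/3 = -0.67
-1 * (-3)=3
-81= -81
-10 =-10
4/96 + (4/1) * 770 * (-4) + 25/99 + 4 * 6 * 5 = -9662167/792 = -12199.71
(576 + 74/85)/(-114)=-24517/4845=-5.06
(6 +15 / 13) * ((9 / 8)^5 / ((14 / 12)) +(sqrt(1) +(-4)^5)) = -10894826961 / 1490944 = -7307.33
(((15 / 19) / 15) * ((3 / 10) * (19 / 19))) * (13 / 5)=39 / 950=0.04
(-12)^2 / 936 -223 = -2897 / 13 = -222.85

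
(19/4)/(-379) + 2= 3013/1516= 1.99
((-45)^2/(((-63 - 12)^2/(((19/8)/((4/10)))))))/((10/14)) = 1197/400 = 2.99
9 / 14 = 0.64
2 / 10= 1 / 5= 0.20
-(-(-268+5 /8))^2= -71489.39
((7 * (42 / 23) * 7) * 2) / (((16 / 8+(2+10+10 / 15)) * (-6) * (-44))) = 1029 / 22264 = 0.05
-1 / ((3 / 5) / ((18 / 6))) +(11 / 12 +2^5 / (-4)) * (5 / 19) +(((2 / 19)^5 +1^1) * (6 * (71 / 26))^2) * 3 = 798.51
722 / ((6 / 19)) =6859 / 3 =2286.33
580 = 580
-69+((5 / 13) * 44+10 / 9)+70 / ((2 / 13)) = 404.03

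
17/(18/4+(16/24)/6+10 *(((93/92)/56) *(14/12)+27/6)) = 112608/330019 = 0.34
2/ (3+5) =1/ 4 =0.25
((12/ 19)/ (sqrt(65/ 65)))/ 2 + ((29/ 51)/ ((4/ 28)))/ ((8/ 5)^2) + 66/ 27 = 802811/ 186048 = 4.32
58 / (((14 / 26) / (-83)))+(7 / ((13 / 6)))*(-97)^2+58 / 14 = 21462.16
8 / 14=4 / 7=0.57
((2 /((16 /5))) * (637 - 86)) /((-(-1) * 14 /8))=2755 /14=196.79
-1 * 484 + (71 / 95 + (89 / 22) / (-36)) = -36368383 / 75240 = -483.37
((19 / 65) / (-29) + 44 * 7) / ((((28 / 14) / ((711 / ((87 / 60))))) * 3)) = 25170.21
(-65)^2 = 4225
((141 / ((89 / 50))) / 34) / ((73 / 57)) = 200925 / 110449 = 1.82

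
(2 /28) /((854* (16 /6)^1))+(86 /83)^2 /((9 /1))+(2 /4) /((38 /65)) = 109811287889 /112675161312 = 0.97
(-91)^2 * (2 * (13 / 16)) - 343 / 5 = 535521 / 40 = 13388.02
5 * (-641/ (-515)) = 641/ 103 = 6.22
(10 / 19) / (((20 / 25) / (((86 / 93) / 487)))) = 1075 / 860529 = 0.00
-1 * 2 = -2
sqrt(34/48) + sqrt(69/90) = sqrt(102)/12 + sqrt(690)/30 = 1.72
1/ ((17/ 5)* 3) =5/ 51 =0.10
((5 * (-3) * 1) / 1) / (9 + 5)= -1.07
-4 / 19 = -0.21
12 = 12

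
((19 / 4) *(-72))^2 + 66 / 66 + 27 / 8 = 116968.38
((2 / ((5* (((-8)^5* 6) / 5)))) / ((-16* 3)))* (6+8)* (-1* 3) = -7 / 786432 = -0.00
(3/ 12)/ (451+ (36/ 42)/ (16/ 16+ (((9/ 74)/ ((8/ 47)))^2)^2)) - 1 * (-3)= 5875908664252579/ 1958274926678740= 3.00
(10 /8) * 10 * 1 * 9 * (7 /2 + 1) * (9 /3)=6075 /4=1518.75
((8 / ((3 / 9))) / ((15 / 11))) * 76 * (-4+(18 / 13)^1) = -227392 / 65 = -3498.34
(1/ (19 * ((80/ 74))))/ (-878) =-37/ 667280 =-0.00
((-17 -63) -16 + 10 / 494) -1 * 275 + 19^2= -2465 / 247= -9.98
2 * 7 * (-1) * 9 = -126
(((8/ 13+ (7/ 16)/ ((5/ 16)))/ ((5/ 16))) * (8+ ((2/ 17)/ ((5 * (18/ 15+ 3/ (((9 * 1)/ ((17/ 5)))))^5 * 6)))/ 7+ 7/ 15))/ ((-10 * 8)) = -33274580854/ 48750804375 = -0.68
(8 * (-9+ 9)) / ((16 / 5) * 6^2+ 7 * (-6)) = 0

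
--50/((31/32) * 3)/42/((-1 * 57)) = -800/111321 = -0.01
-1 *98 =-98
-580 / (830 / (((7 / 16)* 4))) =-203 / 166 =-1.22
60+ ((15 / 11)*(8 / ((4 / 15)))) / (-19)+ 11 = 14389 / 209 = 68.85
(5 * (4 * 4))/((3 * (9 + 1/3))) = 20/7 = 2.86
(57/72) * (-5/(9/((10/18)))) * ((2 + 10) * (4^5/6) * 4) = -486400/243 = -2001.65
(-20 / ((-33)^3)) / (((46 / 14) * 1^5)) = 140 / 826551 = 0.00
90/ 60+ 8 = 9.50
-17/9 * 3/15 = -17/45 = -0.38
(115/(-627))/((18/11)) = -115/1026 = -0.11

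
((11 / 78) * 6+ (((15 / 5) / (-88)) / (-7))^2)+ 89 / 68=180717909 / 83859776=2.16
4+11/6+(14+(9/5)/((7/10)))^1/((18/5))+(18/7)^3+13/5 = 927317/30870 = 30.04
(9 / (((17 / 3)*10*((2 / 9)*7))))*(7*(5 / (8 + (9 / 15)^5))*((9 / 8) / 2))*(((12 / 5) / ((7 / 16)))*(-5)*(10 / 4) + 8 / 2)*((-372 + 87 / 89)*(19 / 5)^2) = 368243137888875 / 4277577808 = 86086.84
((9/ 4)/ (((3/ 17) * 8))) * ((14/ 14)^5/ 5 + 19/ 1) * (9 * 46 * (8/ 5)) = 506736/ 25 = 20269.44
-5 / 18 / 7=-5 / 126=-0.04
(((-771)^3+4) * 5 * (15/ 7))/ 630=-2291570035/ 294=-7794455.90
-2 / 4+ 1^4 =1 / 2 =0.50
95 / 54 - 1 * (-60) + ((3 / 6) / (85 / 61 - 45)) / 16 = 141935953 / 2298240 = 61.76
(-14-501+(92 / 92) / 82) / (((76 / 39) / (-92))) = 37879413 / 1558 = 24312.85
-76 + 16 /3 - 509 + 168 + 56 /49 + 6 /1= -8495 /21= -404.52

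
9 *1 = 9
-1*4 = -4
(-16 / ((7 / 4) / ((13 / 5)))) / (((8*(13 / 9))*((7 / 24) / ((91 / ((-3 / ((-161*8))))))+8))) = -0.26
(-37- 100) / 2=-137 / 2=-68.50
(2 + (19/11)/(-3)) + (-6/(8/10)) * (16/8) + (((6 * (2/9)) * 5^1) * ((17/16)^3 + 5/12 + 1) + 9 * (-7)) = -5994859/101376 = -59.13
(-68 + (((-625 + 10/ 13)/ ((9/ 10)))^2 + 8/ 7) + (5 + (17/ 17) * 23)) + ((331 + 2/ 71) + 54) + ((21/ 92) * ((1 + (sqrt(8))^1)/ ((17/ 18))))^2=35721 * sqrt(2)/ 152881 + 222544727644304381/ 462273617988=481413.76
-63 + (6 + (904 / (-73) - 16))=-6233 / 73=-85.38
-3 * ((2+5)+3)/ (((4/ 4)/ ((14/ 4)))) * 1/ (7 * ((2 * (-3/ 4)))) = 10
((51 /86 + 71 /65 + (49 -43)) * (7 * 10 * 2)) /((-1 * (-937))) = 1.15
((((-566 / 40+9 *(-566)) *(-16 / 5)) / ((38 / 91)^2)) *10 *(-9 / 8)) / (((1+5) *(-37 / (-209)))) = -1469388921 / 1480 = -992830.35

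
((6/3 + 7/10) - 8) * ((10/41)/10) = -53/410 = -0.13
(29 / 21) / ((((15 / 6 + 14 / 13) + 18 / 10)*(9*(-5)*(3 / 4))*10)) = -1508 / 1981665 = -0.00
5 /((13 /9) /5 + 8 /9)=225 /53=4.25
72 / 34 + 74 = 1294 / 17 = 76.12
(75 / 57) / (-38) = -25 / 722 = -0.03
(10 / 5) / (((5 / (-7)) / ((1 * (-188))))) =2632 / 5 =526.40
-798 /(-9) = 266 /3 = 88.67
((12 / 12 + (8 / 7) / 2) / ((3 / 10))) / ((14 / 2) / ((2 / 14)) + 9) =55 / 609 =0.09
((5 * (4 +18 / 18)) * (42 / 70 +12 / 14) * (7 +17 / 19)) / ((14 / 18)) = 344250 / 931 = 369.76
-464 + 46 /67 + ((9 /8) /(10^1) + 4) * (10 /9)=-2212981 /4824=-458.74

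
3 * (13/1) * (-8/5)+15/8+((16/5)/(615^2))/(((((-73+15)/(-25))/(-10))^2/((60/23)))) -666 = -2834804472689/3901869960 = -726.52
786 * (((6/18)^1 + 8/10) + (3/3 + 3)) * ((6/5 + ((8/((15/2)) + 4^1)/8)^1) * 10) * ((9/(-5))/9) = -221914/15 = -14794.27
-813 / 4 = -203.25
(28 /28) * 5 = 5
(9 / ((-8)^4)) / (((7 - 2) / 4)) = 9 / 5120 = 0.00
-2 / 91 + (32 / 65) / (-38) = -302 / 8645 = -0.03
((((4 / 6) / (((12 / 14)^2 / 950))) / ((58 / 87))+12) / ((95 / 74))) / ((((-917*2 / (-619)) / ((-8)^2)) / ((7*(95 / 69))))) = 17216459936 / 81351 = 211631.82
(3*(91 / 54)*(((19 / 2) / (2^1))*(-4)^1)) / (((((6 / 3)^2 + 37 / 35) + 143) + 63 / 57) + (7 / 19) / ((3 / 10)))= -60515 / 94746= -0.64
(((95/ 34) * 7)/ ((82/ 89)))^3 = 207317019156625/ 21670967872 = 9566.58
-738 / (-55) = 13.42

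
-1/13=-0.08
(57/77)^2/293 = 0.00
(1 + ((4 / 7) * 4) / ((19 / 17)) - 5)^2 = 67600 / 17689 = 3.82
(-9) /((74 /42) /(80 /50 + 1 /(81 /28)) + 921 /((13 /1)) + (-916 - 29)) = 215124 /20872963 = 0.01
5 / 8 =0.62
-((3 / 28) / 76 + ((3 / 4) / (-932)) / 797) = -34794 / 24698233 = -0.00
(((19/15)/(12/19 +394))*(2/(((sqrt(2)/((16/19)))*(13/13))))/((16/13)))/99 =0.00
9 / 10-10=-9.10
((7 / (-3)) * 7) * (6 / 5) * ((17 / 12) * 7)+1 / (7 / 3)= -40727 / 210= -193.94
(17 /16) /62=17 /992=0.02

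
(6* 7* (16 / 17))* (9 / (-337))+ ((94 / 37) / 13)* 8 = 1399120 / 2755649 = 0.51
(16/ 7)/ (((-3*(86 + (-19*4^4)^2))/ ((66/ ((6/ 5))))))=-440/ 248415111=-0.00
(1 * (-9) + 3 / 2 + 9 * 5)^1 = 75 / 2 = 37.50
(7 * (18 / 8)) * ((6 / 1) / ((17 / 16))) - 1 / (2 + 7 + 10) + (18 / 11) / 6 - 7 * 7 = 142693 / 3553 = 40.16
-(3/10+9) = -93/10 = -9.30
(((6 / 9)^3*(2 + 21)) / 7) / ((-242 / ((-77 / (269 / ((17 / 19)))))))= 1564 / 1517967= 0.00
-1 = -1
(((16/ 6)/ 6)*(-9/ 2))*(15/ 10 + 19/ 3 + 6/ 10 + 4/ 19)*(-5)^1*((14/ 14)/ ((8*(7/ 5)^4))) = 3079375/ 1094856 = 2.81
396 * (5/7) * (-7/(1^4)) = -1980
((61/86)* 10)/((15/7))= 427/129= 3.31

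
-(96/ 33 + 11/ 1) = -153/ 11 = -13.91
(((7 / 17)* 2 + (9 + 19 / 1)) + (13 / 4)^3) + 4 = 73061 / 1088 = 67.15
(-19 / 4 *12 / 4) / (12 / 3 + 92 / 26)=-741 / 392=-1.89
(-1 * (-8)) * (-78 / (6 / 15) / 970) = -156 / 97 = -1.61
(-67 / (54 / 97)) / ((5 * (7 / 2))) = -6499 / 945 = -6.88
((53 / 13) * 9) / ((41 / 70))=33390 / 533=62.65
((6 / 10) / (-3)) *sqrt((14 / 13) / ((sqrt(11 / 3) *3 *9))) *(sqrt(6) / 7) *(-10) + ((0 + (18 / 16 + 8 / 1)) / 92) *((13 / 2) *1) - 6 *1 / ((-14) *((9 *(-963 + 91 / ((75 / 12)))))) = 4 *11^(3 / 4) *3^(1 / 4) *sqrt(91) / 3003 + 472499719 / 732954432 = 0.75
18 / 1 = 18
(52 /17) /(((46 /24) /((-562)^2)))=504057.94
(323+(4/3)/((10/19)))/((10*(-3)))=-4883/450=-10.85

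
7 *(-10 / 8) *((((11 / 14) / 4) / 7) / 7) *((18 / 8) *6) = -1485 / 3136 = -0.47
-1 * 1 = -1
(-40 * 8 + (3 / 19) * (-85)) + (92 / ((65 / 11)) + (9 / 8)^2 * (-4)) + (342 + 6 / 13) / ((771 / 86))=-1445873779 / 5078320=-284.71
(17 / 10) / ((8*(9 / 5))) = 17 / 144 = 0.12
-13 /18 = -0.72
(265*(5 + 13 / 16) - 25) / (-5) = -4849 / 16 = -303.06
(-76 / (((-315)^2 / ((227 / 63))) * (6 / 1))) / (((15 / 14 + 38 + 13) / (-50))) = 34504 / 78121827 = 0.00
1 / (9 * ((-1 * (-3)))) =1 / 27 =0.04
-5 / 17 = -0.29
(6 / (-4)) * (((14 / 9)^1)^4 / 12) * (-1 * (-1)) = -0.73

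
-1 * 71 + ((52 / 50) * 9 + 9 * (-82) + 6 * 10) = -18491 / 25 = -739.64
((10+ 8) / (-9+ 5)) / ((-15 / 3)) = 9 / 10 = 0.90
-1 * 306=-306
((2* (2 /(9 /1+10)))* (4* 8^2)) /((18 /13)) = 6656 /171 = 38.92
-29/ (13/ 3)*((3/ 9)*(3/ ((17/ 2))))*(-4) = 696/ 221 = 3.15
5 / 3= 1.67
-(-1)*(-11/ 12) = -11/ 12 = -0.92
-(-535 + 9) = 526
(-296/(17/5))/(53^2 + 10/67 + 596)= -19832/775693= -0.03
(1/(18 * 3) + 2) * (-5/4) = -545/216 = -2.52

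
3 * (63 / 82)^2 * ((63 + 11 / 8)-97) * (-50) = 77693175 / 26896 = 2888.65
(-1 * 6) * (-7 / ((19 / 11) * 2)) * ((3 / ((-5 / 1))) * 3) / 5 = -2079 / 475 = -4.38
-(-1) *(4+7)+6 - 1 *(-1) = 18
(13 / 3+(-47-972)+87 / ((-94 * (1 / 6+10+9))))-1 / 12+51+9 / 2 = -20740029 / 21620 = -959.30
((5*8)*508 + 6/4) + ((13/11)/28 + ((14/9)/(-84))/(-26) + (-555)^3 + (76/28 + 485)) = -9239615935661/54054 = -170933065.74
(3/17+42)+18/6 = 768/17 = 45.18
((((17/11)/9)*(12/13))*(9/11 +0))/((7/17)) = 3468/11011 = 0.31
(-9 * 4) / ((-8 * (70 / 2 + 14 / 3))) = 27 / 238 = 0.11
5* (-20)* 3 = -300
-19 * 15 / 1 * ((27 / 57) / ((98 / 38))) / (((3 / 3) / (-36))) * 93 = 8587620 / 49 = 175257.55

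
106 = 106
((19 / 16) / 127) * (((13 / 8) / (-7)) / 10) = -247 / 1137920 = -0.00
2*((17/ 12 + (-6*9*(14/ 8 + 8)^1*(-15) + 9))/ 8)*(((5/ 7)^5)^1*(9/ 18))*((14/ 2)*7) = 9005.92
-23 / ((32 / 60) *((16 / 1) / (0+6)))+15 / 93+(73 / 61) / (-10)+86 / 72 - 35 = -271954429 / 5446080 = -49.94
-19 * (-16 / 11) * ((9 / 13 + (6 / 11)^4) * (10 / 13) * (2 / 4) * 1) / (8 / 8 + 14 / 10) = 94124100 / 27217619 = 3.46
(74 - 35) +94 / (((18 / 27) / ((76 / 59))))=13017 / 59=220.63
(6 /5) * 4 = 24 /5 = 4.80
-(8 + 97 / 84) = -769 / 84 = -9.15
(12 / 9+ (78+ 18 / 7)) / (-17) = -1720 / 357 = -4.82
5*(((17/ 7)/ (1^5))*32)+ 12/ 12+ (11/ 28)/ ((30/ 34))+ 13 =403.02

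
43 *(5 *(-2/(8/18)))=-1935/2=-967.50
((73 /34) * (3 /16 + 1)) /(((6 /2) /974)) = 675469 /816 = 827.78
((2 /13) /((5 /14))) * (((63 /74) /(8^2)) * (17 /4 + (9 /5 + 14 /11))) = 710451 /16931200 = 0.04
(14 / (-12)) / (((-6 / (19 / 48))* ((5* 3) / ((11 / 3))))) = 1463 / 77760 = 0.02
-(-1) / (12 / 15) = 5 / 4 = 1.25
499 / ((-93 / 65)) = -32435 / 93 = -348.76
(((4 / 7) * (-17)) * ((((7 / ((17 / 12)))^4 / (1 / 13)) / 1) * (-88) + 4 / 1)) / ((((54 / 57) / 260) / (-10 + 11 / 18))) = -17069643533.49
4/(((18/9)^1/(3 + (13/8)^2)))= 361/32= 11.28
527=527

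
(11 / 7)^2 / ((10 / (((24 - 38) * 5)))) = -121 / 7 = -17.29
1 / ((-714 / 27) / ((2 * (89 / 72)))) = -89 / 952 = -0.09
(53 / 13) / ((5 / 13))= 53 / 5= 10.60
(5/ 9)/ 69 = 0.01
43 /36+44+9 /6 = 1681 /36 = 46.69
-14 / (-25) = 14 / 25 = 0.56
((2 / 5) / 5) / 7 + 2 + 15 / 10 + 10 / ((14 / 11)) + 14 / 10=4469 / 350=12.77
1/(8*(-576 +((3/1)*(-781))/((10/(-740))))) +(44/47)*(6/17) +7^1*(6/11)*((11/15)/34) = 134097691/324875280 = 0.41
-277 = -277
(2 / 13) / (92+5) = 2 / 1261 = 0.00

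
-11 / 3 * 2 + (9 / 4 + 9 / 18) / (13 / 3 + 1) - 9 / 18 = -1405 / 192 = -7.32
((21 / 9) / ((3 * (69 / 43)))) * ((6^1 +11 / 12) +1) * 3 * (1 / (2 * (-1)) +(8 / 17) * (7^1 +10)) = 142975 / 1656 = 86.34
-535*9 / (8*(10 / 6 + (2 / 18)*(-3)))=-14445 / 32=-451.41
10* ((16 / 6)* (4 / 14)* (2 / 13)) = 320 / 273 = 1.17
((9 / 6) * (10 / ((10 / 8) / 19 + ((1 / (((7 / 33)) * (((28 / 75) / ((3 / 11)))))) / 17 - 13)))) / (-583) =474810 / 234953081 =0.00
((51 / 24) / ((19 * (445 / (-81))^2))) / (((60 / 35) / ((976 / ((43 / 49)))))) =777896217 / 323572850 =2.40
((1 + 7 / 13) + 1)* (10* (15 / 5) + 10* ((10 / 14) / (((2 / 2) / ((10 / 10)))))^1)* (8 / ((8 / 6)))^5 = 5132160 / 7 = 733165.71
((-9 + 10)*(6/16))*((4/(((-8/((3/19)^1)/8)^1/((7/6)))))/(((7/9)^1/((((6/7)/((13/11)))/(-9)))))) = 99/3458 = 0.03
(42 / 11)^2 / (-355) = -1764 / 42955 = -0.04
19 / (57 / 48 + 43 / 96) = 1824 / 157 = 11.62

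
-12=-12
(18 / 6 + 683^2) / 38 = 233246 / 19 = 12276.11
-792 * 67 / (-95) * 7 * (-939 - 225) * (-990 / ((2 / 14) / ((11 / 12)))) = 549320332176 / 19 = 28911596430.32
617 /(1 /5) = 3085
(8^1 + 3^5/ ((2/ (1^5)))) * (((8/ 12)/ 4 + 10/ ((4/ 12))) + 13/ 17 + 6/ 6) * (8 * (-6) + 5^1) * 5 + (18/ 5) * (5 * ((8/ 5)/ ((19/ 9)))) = -17229509891/ 19380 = -889035.60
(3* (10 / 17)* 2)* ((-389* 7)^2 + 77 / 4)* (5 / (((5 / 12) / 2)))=10677237480 / 17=628072792.94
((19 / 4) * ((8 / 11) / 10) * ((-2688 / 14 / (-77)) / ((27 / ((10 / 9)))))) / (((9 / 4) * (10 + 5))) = 0.00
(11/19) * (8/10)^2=176/475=0.37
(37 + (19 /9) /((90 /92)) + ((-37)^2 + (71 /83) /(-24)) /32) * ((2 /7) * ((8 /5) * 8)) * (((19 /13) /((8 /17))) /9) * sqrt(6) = 32535971203 * sqrt(6) /314636400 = 253.30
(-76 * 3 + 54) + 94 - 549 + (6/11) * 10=-6859/11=-623.55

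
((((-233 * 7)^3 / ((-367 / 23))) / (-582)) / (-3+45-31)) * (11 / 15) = -99790619593 / 3203910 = -31146.51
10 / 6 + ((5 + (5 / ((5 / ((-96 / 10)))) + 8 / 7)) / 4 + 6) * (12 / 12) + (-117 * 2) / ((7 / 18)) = -249863 / 420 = -594.91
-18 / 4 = -9 / 2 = -4.50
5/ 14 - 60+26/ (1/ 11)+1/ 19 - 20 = 54905/ 266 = 206.41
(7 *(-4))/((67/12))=-336/67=-5.01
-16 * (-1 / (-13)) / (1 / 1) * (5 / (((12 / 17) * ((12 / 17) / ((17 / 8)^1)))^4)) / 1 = -2913111186148805 / 1430979084288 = -2035.75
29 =29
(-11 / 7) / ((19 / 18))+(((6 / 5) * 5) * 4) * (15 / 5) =9378 / 133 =70.51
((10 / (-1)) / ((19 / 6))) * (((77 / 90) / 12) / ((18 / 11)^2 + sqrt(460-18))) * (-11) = -131769 / 8640041 + 1771561 * sqrt(442) / 311041476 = 0.10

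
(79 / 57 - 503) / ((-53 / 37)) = 1057904 / 3021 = 350.18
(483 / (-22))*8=-1932 / 11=-175.64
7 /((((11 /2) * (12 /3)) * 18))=7 /396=0.02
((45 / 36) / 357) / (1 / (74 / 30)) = 37 / 4284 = 0.01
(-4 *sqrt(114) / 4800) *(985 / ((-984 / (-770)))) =-15169 *sqrt(114) / 23616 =-6.86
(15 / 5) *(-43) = -129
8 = 8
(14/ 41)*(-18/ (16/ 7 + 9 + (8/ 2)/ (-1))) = -588/ 697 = -0.84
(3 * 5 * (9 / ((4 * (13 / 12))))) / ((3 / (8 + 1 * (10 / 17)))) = 19710 / 221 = 89.19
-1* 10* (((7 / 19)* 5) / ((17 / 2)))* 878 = -614600 / 323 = -1902.79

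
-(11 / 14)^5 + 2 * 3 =3065893 / 537824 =5.70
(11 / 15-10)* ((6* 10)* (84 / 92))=-11676 / 23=-507.65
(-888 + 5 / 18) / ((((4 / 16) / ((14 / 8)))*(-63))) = 15979 / 162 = 98.64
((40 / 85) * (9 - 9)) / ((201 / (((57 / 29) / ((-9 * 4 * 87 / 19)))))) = 0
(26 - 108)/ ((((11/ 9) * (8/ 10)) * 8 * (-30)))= 123/ 352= 0.35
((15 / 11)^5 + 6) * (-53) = -91461093 / 161051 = -567.90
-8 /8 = -1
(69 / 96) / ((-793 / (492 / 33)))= -943 / 69784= -0.01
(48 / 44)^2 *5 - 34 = -3394 / 121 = -28.05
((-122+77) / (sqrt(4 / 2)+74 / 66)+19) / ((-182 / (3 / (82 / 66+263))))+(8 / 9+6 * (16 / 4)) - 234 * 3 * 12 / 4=-6011949336089 / 2888809560+970299 * sqrt(2) / 256783072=-2081.11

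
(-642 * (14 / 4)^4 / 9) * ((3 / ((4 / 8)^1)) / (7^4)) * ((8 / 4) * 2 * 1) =-107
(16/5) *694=11104/5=2220.80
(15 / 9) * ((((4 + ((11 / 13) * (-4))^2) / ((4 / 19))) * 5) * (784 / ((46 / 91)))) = 851120200 / 897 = 948851.95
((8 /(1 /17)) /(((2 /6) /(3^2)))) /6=612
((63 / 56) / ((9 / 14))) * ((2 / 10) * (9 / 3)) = 21 / 20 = 1.05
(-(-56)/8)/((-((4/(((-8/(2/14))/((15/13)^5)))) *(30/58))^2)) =-159068296536952348/129746337890625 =-1225.99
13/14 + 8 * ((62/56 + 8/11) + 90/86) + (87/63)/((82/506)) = 26469389/814506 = 32.50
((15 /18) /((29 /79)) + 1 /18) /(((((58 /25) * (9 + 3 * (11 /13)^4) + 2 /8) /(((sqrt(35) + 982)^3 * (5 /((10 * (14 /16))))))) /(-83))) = -545107218016061199200 /128875719483- 1665135839694074800 * sqrt(35) /128875719483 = -4306150892.66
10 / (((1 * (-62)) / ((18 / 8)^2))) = -405 / 496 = -0.82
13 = 13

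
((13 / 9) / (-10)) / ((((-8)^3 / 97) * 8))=1261 / 368640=0.00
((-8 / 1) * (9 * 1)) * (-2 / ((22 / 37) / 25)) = 66600 / 11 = 6054.55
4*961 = 3844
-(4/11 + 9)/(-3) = 103/33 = 3.12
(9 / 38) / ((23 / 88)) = 396 / 437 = 0.91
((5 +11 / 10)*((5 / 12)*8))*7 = 427 / 3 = 142.33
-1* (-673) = 673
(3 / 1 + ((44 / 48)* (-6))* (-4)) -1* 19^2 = -336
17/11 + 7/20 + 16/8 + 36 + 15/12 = 2263/55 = 41.15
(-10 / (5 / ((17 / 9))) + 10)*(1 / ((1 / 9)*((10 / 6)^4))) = 4536 / 625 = 7.26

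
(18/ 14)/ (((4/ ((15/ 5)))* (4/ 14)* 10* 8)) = 27/ 640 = 0.04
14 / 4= 3.50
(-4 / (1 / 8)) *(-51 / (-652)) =-408 / 163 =-2.50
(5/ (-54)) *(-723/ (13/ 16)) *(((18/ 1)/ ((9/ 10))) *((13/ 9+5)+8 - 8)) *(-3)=-11182400/ 351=-31858.69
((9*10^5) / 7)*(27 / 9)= 2700000 / 7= 385714.29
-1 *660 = -660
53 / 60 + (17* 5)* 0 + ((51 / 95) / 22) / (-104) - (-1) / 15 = 206441 / 217360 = 0.95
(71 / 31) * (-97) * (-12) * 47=3884268 / 31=125298.97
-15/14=-1.07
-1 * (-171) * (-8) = -1368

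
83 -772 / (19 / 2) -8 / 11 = 211 / 209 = 1.01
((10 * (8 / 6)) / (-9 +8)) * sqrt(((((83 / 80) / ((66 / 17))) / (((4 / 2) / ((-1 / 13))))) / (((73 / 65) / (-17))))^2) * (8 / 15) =-1.11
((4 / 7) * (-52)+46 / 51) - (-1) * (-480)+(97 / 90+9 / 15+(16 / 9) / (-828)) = -1124306837 / 2216970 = -507.14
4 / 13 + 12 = 160 / 13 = 12.31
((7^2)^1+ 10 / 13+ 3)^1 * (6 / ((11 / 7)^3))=1411788 / 17303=81.59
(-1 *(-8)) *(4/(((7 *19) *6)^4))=2/25344958401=0.00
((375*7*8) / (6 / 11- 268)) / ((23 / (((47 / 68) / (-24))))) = 452375 / 4601288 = 0.10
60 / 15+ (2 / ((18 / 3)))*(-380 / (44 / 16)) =-1388 / 33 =-42.06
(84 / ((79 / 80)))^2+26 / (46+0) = 1038724333 / 143543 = 7236.33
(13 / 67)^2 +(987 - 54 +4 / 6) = 12574196 / 13467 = 933.70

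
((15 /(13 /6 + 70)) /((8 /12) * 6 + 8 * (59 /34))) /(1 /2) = 765 /32908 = 0.02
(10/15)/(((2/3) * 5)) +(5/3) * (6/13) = 63/65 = 0.97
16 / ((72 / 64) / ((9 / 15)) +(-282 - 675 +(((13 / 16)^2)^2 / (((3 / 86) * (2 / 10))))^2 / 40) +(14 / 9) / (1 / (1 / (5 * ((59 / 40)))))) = -24326694764544 / 1303554155029115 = -0.02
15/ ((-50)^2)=0.01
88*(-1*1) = -88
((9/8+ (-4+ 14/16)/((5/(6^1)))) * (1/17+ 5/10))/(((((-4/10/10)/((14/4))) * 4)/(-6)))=-209475/1088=-192.53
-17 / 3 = -5.67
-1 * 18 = -18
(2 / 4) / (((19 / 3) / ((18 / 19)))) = 27 / 361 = 0.07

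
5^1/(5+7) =5/12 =0.42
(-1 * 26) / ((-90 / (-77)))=-1001 / 45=-22.24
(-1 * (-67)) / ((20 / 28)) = 469 / 5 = 93.80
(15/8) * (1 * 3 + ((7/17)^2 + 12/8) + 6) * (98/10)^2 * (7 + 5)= 133262703/5780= 23055.83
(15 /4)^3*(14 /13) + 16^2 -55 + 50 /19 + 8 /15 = 30938917 /118560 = 260.96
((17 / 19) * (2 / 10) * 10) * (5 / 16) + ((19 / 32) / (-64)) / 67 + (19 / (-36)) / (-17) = 235390271 / 398886912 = 0.59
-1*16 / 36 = -4 / 9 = -0.44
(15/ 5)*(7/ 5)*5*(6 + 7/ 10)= 1407/ 10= 140.70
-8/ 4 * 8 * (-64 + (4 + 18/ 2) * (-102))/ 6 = 11120/ 3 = 3706.67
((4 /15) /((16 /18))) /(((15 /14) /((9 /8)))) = 63 /200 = 0.32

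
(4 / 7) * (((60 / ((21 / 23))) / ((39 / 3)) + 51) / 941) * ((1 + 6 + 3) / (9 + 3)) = 51010 / 1798251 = 0.03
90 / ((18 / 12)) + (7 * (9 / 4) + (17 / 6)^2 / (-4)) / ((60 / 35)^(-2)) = 4919 / 49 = 100.39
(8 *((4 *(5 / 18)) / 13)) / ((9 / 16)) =1280 / 1053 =1.22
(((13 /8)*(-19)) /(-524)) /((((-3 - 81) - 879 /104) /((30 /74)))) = -3211 /12427708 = -0.00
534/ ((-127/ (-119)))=63546/ 127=500.36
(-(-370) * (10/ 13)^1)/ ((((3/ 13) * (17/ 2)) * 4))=1850/ 51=36.27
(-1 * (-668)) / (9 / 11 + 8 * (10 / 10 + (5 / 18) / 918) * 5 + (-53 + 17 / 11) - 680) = -30354588 / 31382657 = -0.97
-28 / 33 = -0.85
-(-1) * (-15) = -15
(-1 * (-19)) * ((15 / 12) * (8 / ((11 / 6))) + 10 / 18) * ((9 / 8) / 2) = 11305 / 176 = 64.23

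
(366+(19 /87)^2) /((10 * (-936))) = -554123 /14169168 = -0.04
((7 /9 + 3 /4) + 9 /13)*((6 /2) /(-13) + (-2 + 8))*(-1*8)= -51950 /507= -102.47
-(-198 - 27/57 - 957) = 21954/19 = 1155.47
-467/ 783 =-0.60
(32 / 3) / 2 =16 / 3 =5.33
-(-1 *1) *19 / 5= 19 / 5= 3.80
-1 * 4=-4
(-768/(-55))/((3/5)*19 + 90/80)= 2048/1837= 1.11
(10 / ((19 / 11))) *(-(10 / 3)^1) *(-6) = 2200 / 19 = 115.79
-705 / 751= -0.94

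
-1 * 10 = -10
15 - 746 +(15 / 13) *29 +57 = -8327 / 13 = -640.54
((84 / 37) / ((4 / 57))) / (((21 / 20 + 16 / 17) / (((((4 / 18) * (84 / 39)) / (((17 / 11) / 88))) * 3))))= 432579840 / 325637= 1328.41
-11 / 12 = -0.92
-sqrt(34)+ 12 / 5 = 12 / 5 - sqrt(34) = -3.43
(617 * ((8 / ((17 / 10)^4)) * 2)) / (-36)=-24680000 / 751689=-32.83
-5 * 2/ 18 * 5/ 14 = -25/ 126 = -0.20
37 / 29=1.28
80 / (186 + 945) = 80 / 1131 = 0.07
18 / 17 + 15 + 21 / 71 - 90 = -88890 / 1207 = -73.65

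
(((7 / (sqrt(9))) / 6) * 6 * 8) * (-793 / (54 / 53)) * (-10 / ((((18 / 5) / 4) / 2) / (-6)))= -470724800 / 243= -1937139.09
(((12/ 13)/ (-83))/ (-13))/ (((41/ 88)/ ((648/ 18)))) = 38016/ 575107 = 0.07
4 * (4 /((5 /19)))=60.80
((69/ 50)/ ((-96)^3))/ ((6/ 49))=-1127/ 88473600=-0.00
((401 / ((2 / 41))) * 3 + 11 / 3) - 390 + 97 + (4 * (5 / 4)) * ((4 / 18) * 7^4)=27039.94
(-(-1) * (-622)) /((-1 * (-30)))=-311 /15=-20.73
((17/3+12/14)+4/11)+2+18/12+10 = 20.39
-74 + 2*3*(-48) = -362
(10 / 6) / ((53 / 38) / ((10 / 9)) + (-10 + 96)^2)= 1900 / 8432871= 0.00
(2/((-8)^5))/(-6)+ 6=589825/98304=6.00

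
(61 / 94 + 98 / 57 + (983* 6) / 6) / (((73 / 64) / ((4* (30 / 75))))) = 1351578368 / 977835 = 1382.22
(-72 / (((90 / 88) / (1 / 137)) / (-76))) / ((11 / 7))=17024 / 685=24.85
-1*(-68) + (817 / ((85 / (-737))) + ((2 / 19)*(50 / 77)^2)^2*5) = -7567805960878549 / 1078671063085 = -7015.86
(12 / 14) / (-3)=-2 / 7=-0.29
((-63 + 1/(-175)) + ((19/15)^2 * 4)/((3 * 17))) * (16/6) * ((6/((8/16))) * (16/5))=-2586022912/401625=-6438.90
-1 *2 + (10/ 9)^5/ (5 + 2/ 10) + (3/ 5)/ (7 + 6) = -6249223/ 3838185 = -1.63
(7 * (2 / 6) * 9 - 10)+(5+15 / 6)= 37 / 2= 18.50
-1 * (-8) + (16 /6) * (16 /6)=136 /9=15.11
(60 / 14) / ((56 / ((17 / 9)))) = 85 / 588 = 0.14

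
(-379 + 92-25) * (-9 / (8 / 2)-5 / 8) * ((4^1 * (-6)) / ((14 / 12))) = -129168 / 7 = -18452.57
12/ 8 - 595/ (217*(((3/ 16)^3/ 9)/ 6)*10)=-139171/ 62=-2244.69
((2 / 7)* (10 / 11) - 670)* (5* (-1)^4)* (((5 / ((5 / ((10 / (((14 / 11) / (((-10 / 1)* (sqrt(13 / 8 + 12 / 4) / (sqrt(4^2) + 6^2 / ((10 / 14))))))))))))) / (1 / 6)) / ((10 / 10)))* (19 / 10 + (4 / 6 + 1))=344874375* sqrt(74) / 13328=222593.15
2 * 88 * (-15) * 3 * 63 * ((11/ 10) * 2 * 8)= -8781696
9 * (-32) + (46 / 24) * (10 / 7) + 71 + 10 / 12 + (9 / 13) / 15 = -97089 / 455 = -213.38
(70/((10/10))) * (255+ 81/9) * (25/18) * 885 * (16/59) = 6160000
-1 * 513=-513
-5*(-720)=3600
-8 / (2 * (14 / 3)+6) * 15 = -7.83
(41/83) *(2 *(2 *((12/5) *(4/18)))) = 1312/1245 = 1.05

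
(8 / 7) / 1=8 / 7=1.14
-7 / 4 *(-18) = 63 / 2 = 31.50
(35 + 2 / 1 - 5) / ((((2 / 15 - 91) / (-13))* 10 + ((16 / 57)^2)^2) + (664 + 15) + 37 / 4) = 17565185664 / 416159672629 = 0.04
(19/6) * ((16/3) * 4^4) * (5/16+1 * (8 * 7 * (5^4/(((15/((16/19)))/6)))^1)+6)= 458997632/9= 50999736.89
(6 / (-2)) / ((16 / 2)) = -3 / 8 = -0.38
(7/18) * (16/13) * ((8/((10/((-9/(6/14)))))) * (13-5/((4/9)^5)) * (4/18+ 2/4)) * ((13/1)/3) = 179591321/25920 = 6928.68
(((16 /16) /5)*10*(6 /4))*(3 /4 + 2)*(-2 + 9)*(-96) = -5544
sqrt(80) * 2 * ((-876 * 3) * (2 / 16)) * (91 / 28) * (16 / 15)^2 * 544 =-132161536 * sqrt(5) / 25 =-11820887.14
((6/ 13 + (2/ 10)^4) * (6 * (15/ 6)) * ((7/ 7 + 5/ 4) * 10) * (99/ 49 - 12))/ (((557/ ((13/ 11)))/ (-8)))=198731556/ 7505575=26.48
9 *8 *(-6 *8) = -3456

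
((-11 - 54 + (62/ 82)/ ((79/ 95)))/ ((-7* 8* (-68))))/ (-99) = 103795/ 610538544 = 0.00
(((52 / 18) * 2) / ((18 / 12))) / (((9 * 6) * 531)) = 52 / 387099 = 0.00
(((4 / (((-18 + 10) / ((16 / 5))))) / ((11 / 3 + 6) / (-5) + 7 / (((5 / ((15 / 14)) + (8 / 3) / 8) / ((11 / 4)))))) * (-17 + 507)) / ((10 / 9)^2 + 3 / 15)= -544320 / 1909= -285.13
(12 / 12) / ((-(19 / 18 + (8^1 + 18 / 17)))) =-306 / 3095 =-0.10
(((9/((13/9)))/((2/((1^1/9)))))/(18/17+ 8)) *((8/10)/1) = 153/5005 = 0.03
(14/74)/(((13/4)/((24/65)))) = 672/31265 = 0.02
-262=-262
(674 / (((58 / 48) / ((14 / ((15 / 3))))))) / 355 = 226464 / 51475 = 4.40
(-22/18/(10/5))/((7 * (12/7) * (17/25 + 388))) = -275/2098872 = -0.00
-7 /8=-0.88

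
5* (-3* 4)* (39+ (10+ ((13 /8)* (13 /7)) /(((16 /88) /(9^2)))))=-2341005 /28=-83607.32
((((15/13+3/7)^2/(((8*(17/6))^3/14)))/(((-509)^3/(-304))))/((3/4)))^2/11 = 50292379090944/6461932195700547872407809799091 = 0.00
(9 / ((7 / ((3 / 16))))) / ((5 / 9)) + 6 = 3603 / 560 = 6.43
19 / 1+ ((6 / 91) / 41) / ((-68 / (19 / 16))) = 19.00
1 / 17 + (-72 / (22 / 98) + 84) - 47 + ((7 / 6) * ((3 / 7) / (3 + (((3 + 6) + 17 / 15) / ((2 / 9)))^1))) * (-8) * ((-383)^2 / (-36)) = 21142613 / 408969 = 51.70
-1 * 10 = -10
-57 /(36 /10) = -95 /6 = -15.83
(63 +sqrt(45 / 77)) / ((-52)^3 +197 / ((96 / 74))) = -3024 / 6741895- 144 * sqrt(385) / 519125915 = -0.00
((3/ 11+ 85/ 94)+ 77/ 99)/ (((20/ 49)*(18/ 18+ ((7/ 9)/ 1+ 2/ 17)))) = 15153103/ 5997200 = 2.53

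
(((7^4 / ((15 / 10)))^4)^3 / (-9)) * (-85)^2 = -1086184797675315430657590373197591326163301273600 / 4782969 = -227094258331031505882139400000000000000000.00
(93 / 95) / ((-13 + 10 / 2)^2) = 93 / 6080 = 0.02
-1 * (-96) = 96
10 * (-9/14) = -45/7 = -6.43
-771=-771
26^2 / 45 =676 / 45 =15.02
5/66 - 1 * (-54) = 3569/66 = 54.08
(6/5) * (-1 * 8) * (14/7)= -19.20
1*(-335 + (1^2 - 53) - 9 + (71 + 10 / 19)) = -324.47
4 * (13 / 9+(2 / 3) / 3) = 20 / 3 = 6.67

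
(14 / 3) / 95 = 14 / 285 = 0.05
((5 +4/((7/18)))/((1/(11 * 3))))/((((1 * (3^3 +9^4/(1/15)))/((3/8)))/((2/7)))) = 0.00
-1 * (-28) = 28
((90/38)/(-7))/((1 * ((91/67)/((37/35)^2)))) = -825507/2965235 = -0.28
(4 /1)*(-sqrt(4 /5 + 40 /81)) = -8*sqrt(655) /45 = -4.55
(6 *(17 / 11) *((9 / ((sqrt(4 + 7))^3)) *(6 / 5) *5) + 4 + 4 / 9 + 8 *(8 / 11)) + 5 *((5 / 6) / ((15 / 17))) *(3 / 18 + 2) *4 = 5508 *sqrt(11) / 1331 + 15203 / 297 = 64.91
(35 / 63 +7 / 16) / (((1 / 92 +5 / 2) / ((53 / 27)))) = 15847 / 20412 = 0.78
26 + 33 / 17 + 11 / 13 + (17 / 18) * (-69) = -48239 / 1326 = -36.38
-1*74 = -74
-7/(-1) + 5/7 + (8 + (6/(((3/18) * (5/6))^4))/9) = 7906958/4375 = 1807.30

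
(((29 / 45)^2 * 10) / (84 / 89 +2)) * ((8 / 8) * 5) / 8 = 74849 / 84888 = 0.88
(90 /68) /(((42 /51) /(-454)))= -10215 /14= -729.64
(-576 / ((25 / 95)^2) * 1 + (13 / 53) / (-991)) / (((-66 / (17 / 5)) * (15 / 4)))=33757125182 / 295441875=114.26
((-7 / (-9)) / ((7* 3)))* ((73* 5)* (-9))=-365 / 3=-121.67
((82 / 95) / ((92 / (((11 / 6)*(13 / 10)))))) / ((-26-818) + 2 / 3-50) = -5863 / 234232000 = -0.00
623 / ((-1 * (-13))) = 623 / 13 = 47.92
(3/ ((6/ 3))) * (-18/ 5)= -27/ 5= -5.40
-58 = -58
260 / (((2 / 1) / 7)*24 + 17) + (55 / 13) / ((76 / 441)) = 5848745 / 164996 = 35.45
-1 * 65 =-65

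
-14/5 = -2.80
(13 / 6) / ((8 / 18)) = 39 / 8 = 4.88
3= 3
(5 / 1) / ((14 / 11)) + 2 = 83 / 14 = 5.93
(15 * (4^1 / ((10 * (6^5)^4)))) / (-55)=-1 / 33514785700577280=-0.00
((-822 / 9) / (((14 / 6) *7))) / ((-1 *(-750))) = -0.01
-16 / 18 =-8 / 9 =-0.89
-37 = -37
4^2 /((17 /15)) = 240 /17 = 14.12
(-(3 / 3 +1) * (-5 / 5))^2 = 4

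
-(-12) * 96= 1152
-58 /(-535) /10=29 /2675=0.01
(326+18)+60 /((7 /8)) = 412.57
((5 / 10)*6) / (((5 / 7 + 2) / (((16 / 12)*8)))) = 224 / 19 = 11.79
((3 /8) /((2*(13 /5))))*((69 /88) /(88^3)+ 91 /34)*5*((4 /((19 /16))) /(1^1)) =10770848925 /3313316864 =3.25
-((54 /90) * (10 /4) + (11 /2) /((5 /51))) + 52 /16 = -1087 /20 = -54.35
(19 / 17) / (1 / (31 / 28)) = 589 / 476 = 1.24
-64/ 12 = -16/ 3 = -5.33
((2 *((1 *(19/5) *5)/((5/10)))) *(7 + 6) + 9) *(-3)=-2991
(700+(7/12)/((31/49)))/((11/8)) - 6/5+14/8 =10440973/20460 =510.31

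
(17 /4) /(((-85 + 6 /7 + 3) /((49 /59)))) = -5831 /134048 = -0.04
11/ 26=0.42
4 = 4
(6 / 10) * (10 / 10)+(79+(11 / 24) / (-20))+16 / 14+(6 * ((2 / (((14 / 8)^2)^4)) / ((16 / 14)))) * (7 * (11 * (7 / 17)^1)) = 11589391043 / 137145120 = 84.50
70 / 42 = 5 / 3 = 1.67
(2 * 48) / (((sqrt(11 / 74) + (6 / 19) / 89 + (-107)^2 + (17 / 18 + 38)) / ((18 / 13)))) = 680487494410078848 / 58811495472258671155 - 800471673216 * sqrt(814) / 58811495472258671155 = 0.01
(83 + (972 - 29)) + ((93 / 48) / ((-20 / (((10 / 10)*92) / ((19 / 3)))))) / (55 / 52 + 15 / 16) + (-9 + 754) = 69793868 / 39425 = 1770.29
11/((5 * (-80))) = -11/400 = -0.03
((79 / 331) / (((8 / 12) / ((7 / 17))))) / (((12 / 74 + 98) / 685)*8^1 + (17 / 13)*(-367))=-546615615 / 1775315427658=-0.00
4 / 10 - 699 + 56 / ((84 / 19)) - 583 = -19034 / 15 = -1268.93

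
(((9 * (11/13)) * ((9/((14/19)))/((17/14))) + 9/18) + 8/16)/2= 8575/221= 38.80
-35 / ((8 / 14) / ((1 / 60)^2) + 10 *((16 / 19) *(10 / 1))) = -931 / 56960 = -0.02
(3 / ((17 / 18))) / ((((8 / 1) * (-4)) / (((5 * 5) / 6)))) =-0.41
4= 4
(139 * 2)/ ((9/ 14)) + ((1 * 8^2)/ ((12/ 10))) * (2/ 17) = 67124/ 153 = 438.72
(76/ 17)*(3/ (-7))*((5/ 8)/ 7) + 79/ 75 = 110239/ 124950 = 0.88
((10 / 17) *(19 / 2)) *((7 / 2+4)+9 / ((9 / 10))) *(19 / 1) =63175 / 34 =1858.09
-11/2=-5.50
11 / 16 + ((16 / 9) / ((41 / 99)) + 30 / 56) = 25329 / 4592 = 5.52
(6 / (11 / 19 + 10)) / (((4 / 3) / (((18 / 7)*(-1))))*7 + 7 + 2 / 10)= 2565 / 16147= 0.16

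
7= 7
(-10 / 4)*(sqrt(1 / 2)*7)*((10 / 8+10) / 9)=-175*sqrt(2) / 16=-15.47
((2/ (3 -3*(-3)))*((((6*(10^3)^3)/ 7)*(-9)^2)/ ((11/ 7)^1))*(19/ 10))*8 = 1231200000000/ 11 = 111927272727.27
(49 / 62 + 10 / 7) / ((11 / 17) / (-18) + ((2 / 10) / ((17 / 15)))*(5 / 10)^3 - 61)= -34668 / 953281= -0.04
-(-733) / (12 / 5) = 3665 / 12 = 305.42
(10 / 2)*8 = 40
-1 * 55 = -55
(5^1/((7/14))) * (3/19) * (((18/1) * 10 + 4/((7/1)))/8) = 4740/133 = 35.64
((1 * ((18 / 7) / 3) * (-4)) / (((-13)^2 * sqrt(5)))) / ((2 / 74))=-888 * sqrt(5) / 5915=-0.34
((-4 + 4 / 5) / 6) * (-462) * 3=739.20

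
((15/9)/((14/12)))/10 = 1/7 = 0.14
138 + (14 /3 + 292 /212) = 22903 /159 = 144.04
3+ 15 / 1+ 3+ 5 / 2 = 47 / 2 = 23.50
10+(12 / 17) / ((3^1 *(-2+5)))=514 / 51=10.08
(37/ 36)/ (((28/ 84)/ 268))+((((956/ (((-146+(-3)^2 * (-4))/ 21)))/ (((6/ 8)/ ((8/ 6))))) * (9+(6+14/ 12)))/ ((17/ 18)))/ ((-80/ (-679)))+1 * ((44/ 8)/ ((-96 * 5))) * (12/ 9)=-4401998287/ 159120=-27664.64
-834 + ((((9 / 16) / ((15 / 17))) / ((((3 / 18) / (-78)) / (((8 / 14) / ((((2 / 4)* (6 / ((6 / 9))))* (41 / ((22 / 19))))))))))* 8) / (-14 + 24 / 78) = -2022254946 / 2426585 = -833.37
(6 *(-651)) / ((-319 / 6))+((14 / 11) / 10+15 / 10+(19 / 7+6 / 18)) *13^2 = 863.52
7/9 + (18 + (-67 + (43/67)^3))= -129815579/2706867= -47.96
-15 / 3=-5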